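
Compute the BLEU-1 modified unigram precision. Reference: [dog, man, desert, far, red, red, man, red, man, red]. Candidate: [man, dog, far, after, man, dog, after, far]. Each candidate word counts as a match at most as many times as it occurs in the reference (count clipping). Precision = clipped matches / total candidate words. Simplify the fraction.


Reference word counts: {'desert': 1, 'dog': 1, 'far': 1, 'man': 3, 'red': 4}
Checking each candidate word (with clipping):
  'man' -> in reference (ref count 3, used 1/3) -> match (matches: 1)
  'dog' -> in reference (ref count 1, used 1/1) -> match (matches: 2)
  'far' -> in reference (ref count 1, used 1/1) -> match (matches: 3)
  'after' -> not in reference -> no match (matches: 3)
  'man' -> in reference (ref count 3, used 2/3) -> match (matches: 4)
  'dog' -> ref count 1 already used up (1/1) -> clipped, no match (matches: 4)
  'after' -> not in reference -> no match (matches: 4)
  'far' -> ref count 1 already used up (1/1) -> clipped, no match (matches: 4)
Clipped matches: 4, Candidate length: 8
Precision = 4/8 = 1/2

1/2


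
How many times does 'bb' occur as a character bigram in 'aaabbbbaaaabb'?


Scanning 'aaabbbbaaaabb' for bigram 'bb':
  Position 0: 'aa' -> no
  Position 1: 'aa' -> no
  Position 2: 'ab' -> no
  Position 3: 'bb' -> MATCH
  Position 4: 'bb' -> MATCH
  Position 5: 'bb' -> MATCH
  Position 6: 'ba' -> no
  Position 7: 'aa' -> no
  Position 8: 'aa' -> no
  Position 9: 'aa' -> no
  Position 10: 'ab' -> no
  Position 11: 'bb' -> MATCH
Total matches: 4

4


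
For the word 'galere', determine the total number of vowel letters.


Scanning each character of 'galere':
  Position 1: 'g' -> consonant (running count: 0)
  Position 2: 'a' -> vowel (running count: 1)
  Position 3: 'l' -> consonant (running count: 1)
  Position 4: 'e' -> vowel (running count: 2)
  Position 5: 'r' -> consonant (running count: 2)
  Position 6: 'e' -> vowel (running count: 3)
Total vowels: 3

3


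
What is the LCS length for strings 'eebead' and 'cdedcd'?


DP table for LCS of 'eebead' and 'cdedcd':
       c  d  e  d  c  d
    0  0  0  0  0  0  0
  e 0  0  0  1  1  1  1
  e 0  0  0  1  1  1  1
  b 0  0  0  1  1  1  1
  e 0  0  0  1  1  1  1
  a 0  0  0  1  1  1  1
  d 0  0  1  1  2  2  2
LCS: 'ed'
LCS length = 2

2


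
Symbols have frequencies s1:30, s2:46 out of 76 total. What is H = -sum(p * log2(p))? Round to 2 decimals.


Computing entropy H = -sum(p_i * log2(p_i)):
  s1: p = 30/76 = 0.3947, -p*log2(p) = 0.5294
  s2: p = 46/76 = 0.6053, -p*log2(p) = 0.4384
H = sum of terms = 0.9678
Rounded to 2 decimals: 0.97

0.97


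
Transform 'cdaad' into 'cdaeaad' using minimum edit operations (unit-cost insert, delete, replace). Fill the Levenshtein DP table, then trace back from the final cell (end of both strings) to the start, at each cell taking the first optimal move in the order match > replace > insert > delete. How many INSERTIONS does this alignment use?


Edit distance = 2. Backtracking from cell (5, 7) with preference match > replace > insert > delete,
then listing the resulting alignment 'cdaad' -> 'cdaeaad' left to right:
  Step 1: keep 'c'
  Step 2: keep 'd'
  Step 3: insert 'a' [insertion #1]
  Step 4: insert 'e' [insertion #2]
  Step 5: keep 'a'
  Step 6: keep 'a'
  Step 7: keep 'd'
Total insertions: 2

2


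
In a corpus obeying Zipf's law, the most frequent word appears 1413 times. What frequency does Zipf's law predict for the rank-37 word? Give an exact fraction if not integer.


Zipf's law: freq(rank) = f1 / rank
f1 = 1413, rank = 37
freq = 1413 / 37
GCD(1413, 37) = 1
Simplified: 1413/37

1413/37


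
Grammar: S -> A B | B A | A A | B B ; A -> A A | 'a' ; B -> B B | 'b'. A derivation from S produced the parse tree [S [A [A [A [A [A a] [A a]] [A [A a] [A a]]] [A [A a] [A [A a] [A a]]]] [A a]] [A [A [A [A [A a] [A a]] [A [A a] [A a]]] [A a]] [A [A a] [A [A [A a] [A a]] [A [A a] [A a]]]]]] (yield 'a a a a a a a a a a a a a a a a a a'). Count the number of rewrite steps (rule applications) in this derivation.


Every bracketed nonterminal node [X ...] in the tree is produced by exactly one rule application.
Reading the tree off as a leftmost derivation:
  Step 1: S  =>  A A   (applied S -> A A)
  Step 2: A A  =>  A A A   (applied A -> A A)
  Step 3: A A A  =>  A A A A   (applied A -> A A)
  Step 4: A A A A  =>  A A A A A   (applied A -> A A)
  Step 5: A A A A A  =>  A A A A A A   (applied A -> A A)
  Step 6: A A A A A A  =>  a A A A A A   (applied A -> a)
  Step 7: a A A A A A  =>  a a A A A A   (applied A -> a)
  Step 8: a a A A A A  =>  a a A A A A A   (applied A -> A A)
  Step 9: a a A A A A A  =>  a a a A A A A   (applied A -> a)
  Step 10: a a a A A A A  =>  a a a a A A A   (applied A -> a)
  Step 11: a a a a A A A  =>  a a a a A A A A   (applied A -> A A)
  Step 12: a a a a A A A A  =>  a a a a a A A A   (applied A -> a)
  Step 13: a a a a a A A A  =>  a a a a a A A A A   (applied A -> A A)
  Step 14: a a a a a A A A A  =>  a a a a a a A A A   (applied A -> a)
  Step 15: a a a a a a A A A  =>  a a a a a a a A A   (applied A -> a)
  Step 16: a a a a a a a A A  =>  a a a a a a a a A   (applied A -> a)
  Step 17: a a a a a a a a A  =>  a a a a a a a a A A   (applied A -> A A)
  Step 18: a a a a a a a a A A  =>  a a a a a a a a A A A   (applied A -> A A)
  Step 19: a a a a a a a a A A A  =>  a a a a a a a a A A A A   (applied A -> A A)
  Step 20: a a a a a a a a A A A A  =>  a a a a a a a a A A A A A   (applied A -> A A)
  Step 21: a a a a a a a a A A A A A  =>  a a a a a a a a a A A A A   (applied A -> a)
  Step 22: a a a a a a a a a A A A A  =>  a a a a a a a a a a A A A   (applied A -> a)
  Step 23: a a a a a a a a a a A A A  =>  a a a a a a a a a a A A A A   (applied A -> A A)
  Step 24: a a a a a a a a a a A A A A  =>  a a a a a a a a a a a A A A   (applied A -> a)
  Step 25: a a a a a a a a a a a A A A  =>  a a a a a a a a a a a a A A   (applied A -> a)
  Step 26: a a a a a a a a a a a a A A  =>  a a a a a a a a a a a a a A   (applied A -> a)
  Step 27: a a a a a a a a a a a a a A  =>  a a a a a a a a a a a a a A A   (applied A -> A A)
  Step 28: a a a a a a a a a a a a a A A  =>  a a a a a a a a a a a a a a A   (applied A -> a)
  Step 29: a a a a a a a a a a a a a a A  =>  a a a a a a a a a a a a a a A A   (applied A -> A A)
  Step 30: a a a a a a a a a a a a a a A A  =>  a a a a a a a a a a a a a a A A A   (applied A -> A A)
  Step 31: a a a a a a a a a a a a a a A A A  =>  a a a a a a a a a a a a a a a A A   (applied A -> a)
  Step 32: a a a a a a a a a a a a a a a A A  =>  a a a a a a a a a a a a a a a a A   (applied A -> a)
  Step 33: a a a a a a a a a a a a a a a a A  =>  a a a a a a a a a a a a a a a a A A   (applied A -> A A)
  Step 34: a a a a a a a a a a a a a a a a A A  =>  a a a a a a a a a a a a a a a a a A   (applied A -> a)
  Step 35: a a a a a a a a a a a a a a a a a A  =>  a a a a a a a a a a a a a a a a a a   (applied A -> a)
Final yield: a a a a a a a a a a a a a a a a a a
Total rewrite steps: 35

35


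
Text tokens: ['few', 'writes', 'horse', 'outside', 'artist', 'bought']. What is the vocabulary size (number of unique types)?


Listing all tokens and tracking unique types:
  Token 1: 'few' -> NEW (unique so far: 1)
  Token 2: 'writes' -> NEW (unique so far: 2)
  Token 3: 'horse' -> NEW (unique so far: 3)
  Token 4: 'outside' -> NEW (unique so far: 4)
  Token 5: 'artist' -> NEW (unique so far: 5)
  Token 6: 'bought' -> NEW (unique so far: 6)
Unique types: ('artist', 'bought', 'few', 'horse', 'outside', 'writes')
Vocabulary size: 6

6


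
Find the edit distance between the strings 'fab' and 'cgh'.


Building DP table for s1='fab' (len 3) and s2='cgh' (len 3):
       c  g  h
    0  1  2  3
  f 1  1  2  3
  a 2  2  2  3
  b 3  3  3  3
Edit distance = dp[3][3] = 3

3


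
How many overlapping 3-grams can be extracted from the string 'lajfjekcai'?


String 'lajfjekcai' has length L = 10.
Number of overlapping n-grams = L - n + 1
Substituting: 10 - 3 + 1 = 8

8


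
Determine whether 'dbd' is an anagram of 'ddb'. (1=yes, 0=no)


Sort characters of 'dbd': 'bdd'
Sort characters of 'ddb': 'bdd'
Sorted forms match -> they ARE anagrams
Result: 1

1


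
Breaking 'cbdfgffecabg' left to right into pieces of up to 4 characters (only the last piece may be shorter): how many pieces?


'cbdfgffecabg' has 12 characters.
Chunking with max size 4:
  Chunk 1: 'cbdf' (positions 0-3)
  Chunk 2: 'gffe' (positions 4-7)
  Chunk 3: 'cabg' (positions 8-11)
Total chunks: ceil(12 / 4) = 3

3


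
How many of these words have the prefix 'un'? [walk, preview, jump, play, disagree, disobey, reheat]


Checking each word for prefix 'un':
  'walk' -> no (count: 0)
  'preview' -> no (count: 0)
  'jump' -> no (count: 0)
  'play' -> no (count: 0)
  'disagree' -> no (count: 0)
  'disobey' -> no (count: 0)
  'reheat' -> no (count: 0)
Total with prefix 'un': 0

0


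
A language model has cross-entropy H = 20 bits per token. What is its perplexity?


Perplexity formula: PP = 2^H
H = 20
PP = 2^20
PP = 2^20 = 1048576

1048576


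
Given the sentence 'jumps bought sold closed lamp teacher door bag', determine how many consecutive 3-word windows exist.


Word trigrams from [8] words:
  Trigram 1: (jumps bought sold)
  Trigram 2: (bought sold closed)
  Trigram 3: (sold closed lamp)
  Trigram 4: (closed lamp teacher)
  Trigram 5: (lamp teacher door)
  Trigram 6: (teacher door bag)
Total word trigrams: 8 - 2 = 6

6


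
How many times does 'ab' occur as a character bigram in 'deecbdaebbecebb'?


Scanning 'deecbdaebbecebb' for bigram 'ab':
  Position 0: 'de' -> no
  Position 1: 'ee' -> no
  Position 2: 'ec' -> no
  Position 3: 'cb' -> no
  Position 4: 'bd' -> no
  Position 5: 'da' -> no
  Position 6: 'ae' -> no
  Position 7: 'eb' -> no
  Position 8: 'bb' -> no
  Position 9: 'be' -> no
  Position 10: 'ec' -> no
  Position 11: 'ce' -> no
  Position 12: 'eb' -> no
  Position 13: 'bb' -> no
Total matches: 0

0


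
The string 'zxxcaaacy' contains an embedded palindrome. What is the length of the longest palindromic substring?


Scanning 'zxxcaaacy' for palindromic substrings.
Substring at positions 3-7: 'caaac'.
Check: reverse('caaac') = 'caaac' -> palindrome confirmed.
Neighbouring characters ('x' / 'y') break symmetry, so it cannot extend further.
No longer palindromic substring exists; longest length = 5

5


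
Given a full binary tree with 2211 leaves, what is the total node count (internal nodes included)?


Leaf nodes (terminals): 2211
Internal nodes = n - 1 = 2211 - 1 = 2210
Total = leaves + internal = 2211 + 2210 = 4421

4421


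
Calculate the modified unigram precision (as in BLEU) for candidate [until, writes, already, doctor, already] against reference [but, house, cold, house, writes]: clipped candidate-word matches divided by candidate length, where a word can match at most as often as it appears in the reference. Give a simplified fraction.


Reference word counts: {'but': 1, 'cold': 1, 'house': 2, 'writes': 1}
Checking each candidate word (with clipping):
  'until' -> not in reference -> no match (matches: 0)
  'writes' -> in reference (ref count 1, used 1/1) -> match (matches: 1)
  'already' -> not in reference -> no match (matches: 1)
  'doctor' -> not in reference -> no match (matches: 1)
  'already' -> not in reference -> no match (matches: 1)
Clipped matches: 1, Candidate length: 5
Precision = 1/5

1/5


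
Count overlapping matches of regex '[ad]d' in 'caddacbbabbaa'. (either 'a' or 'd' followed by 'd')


Pattern: [ad]d means either 'a' or 'd' followed by 'd'.
Scanning 'caddacbbabbaa' position-by-position:
  Pos 0: window 'ca' -> no
  Pos 1: window 'ad' -> MATCH
  Pos 2: window 'dd' -> MATCH
  Pos 3: window 'da' -> no
  Pos 4: window 'ac' -> no
  Pos 5: window 'cb' -> no
  Pos 6: window 'bb' -> no
  Pos 7: window 'ba' -> no
  Pos 8: window 'ab' -> no
  Pos 9: window 'bb' -> no
  Pos 10: window 'ba' -> no
  Pos 11: window 'aa' -> no
  Pos 12: window 'a' -> no
Total matches: 2

2


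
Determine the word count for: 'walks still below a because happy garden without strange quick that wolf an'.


Counting words by splitting on spaces:
  Word 1: 'walks'
  Word 2: 'still'
  Word 3: 'below'
  Word 4: 'a'
  Word 5: 'because'
  Word 6: 'happy'
  Word 7: 'garden'
  Word 8: 'without'
  Word 9: 'strange'
  Word 10: 'quick'
  Word 11: 'that'
  Word 12: 'wolf'
  Word 13: 'an'
Total words: 13

13


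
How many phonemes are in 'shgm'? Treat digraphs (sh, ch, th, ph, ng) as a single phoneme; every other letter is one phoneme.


Parsing 'shgm' greedily, digraphs first:
  'sh' -> digraph (1 consonant phoneme) (phonemes so far: 1)
  'g' -> consonant phoneme (phonemes so far: 2)
  'm' -> consonant phoneme (phonemes so far: 3)
Total phonemes: 3

3


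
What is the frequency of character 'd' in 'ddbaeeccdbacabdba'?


Scanning 'ddbaeeccdbacabdba' for 'd':
  Position 0: 'd' -> MATCH (count: 1)
  Position 1: 'd' -> MATCH (count: 2)
  Position 8: 'd' -> MATCH (count: 3)
  Position 14: 'd' -> MATCH (count: 4)
Total occurrences of 'd': 4

4


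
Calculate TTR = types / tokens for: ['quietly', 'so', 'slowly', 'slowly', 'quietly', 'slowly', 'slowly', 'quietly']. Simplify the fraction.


Tokens: 8
Unique types: ('quietly', 'slowly', 'so') = 3
TTR = 3/8
Already in lowest terms.

3/8


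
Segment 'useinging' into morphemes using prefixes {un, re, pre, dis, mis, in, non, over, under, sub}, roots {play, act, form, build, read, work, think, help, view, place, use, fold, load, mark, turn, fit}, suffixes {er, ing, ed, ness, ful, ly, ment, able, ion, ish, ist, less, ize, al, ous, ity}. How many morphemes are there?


Segmenting 'useinging' against the inventory:
  'use' -> root (morpheme 1)
  'ing' -> suffix (morpheme 2)
  'ing' -> suffix (morpheme 3)
Total morphemes: 3

3


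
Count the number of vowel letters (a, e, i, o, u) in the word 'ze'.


Scanning each character of 'ze':
  Position 1: 'z' -> consonant (running count: 0)
  Position 2: 'e' -> vowel (running count: 1)
Total vowels: 1

1


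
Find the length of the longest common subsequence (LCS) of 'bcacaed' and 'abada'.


DP table for LCS of 'bcacaed' and 'abada':
       a  b  a  d  a
    0  0  0  0  0  0
  b 0  0  1  1  1  1
  c 0  0  1  1  1  1
  a 0  1  1  2  2  2
  c 0  1  1  2  2  2
  a 0  1  1  2  2  3
  e 0  1  1  2  2  3
  d 0  1  1  2  3  3
LCS: 'baa'
LCS length = 3

3


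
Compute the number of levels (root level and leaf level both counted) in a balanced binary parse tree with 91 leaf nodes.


In a balanced binary tree with n leaves the deepest leaf is ceil(log2(n)) edges below the root,
so counting node levels inclusive of root and leaves gives ceil(log2(n)) + 1 levels.
log2(91) = 6.5078
ceil(6.5078) = 7
levels = 7 + 1 = 8

8


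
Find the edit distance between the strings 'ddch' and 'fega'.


Building DP table for s1='ddch' (len 4) and s2='fega' (len 4):
       f  e  g  a
    0  1  2  3  4
  d 1  1  2  3  4
  d 2  2  2  3  4
  c 3  3  3  3  4
  h 4  4  4  4  4
Edit distance = dp[4][4] = 4

4


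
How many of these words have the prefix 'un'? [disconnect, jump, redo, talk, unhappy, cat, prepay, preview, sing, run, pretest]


Checking each word for prefix 'un':
  'disconnect' -> no (count: 0)
  'jump' -> no (count: 0)
  'redo' -> no (count: 0)
  'talk' -> no (count: 0)
  'unhappy' -> YES, starts with 'un' (count: 1)
  'cat' -> no (count: 1)
  'prepay' -> no (count: 1)
  'preview' -> no (count: 1)
  'sing' -> no (count: 1)
  'run' -> no (count: 1)
  'pretest' -> no (count: 1)
Total with prefix 'un': 1

1


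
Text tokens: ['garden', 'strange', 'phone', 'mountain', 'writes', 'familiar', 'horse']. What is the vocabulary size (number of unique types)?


Listing all tokens and tracking unique types:
  Token 1: 'garden' -> NEW (unique so far: 1)
  Token 2: 'strange' -> NEW (unique so far: 2)
  Token 3: 'phone' -> NEW (unique so far: 3)
  Token 4: 'mountain' -> NEW (unique so far: 4)
  Token 5: 'writes' -> NEW (unique so far: 5)
  Token 6: 'familiar' -> NEW (unique so far: 6)
  Token 7: 'horse' -> NEW (unique so far: 7)
Unique types: ('familiar', 'garden', 'horse', 'mountain', 'phone', 'strange', 'writes')
Vocabulary size: 7

7


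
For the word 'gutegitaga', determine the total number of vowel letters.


Scanning each character of 'gutegitaga':
  Position 1: 'g' -> consonant (running count: 0)
  Position 2: 'u' -> vowel (running count: 1)
  Position 3: 't' -> consonant (running count: 1)
  Position 4: 'e' -> vowel (running count: 2)
  Position 5: 'g' -> consonant (running count: 2)
  Position 6: 'i' -> vowel (running count: 3)
  Position 7: 't' -> consonant (running count: 3)
  Position 8: 'a' -> vowel (running count: 4)
  Position 9: 'g' -> consonant (running count: 4)
  Position 10: 'a' -> vowel (running count: 5)
Total vowels: 5

5


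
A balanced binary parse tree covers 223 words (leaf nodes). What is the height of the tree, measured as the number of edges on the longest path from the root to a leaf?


In a balanced binary tree with n leaves the deepest leaf is ceil(log2(n)) edges below the root.
log2(223) = 7.8009
ceil(7.8009) = 8
height (edges) = 8

8


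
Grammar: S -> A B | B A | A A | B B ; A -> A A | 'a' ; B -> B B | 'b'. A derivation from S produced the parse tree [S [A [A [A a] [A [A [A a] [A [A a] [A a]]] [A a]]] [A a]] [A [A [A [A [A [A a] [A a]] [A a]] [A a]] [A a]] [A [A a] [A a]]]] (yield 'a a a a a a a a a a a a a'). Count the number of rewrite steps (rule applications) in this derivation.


Every bracketed nonterminal node [X ...] in the tree is produced by exactly one rule application.
Reading the tree off as a leftmost derivation:
  Step 1: S  =>  A A   (applied S -> A A)
  Step 2: A A  =>  A A A   (applied A -> A A)
  Step 3: A A A  =>  A A A A   (applied A -> A A)
  Step 4: A A A A  =>  a A A A   (applied A -> a)
  Step 5: a A A A  =>  a A A A A   (applied A -> A A)
  Step 6: a A A A A  =>  a A A A A A   (applied A -> A A)
  Step 7: a A A A A A  =>  a a A A A A   (applied A -> a)
  Step 8: a a A A A A  =>  a a A A A A A   (applied A -> A A)
  Step 9: a a A A A A A  =>  a a a A A A A   (applied A -> a)
  Step 10: a a a A A A A  =>  a a a a A A A   (applied A -> a)
  Step 11: a a a a A A A  =>  a a a a a A A   (applied A -> a)
  Step 12: a a a a a A A  =>  a a a a a a A   (applied A -> a)
  Step 13: a a a a a a A  =>  a a a a a a A A   (applied A -> A A)
  Step 14: a a a a a a A A  =>  a a a a a a A A A   (applied A -> A A)
  Step 15: a a a a a a A A A  =>  a a a a a a A A A A   (applied A -> A A)
  Step 16: a a a a a a A A A A  =>  a a a a a a A A A A A   (applied A -> A A)
  Step 17: a a a a a a A A A A A  =>  a a a a a a A A A A A A   (applied A -> A A)
  Step 18: a a a a a a A A A A A A  =>  a a a a a a a A A A A A   (applied A -> a)
  Step 19: a a a a a a a A A A A A  =>  a a a a a a a a A A A A   (applied A -> a)
  Step 20: a a a a a a a a A A A A  =>  a a a a a a a a a A A A   (applied A -> a)
  Step 21: a a a a a a a a a A A A  =>  a a a a a a a a a a A A   (applied A -> a)
  Step 22: a a a a a a a a a a A A  =>  a a a a a a a a a a a A   (applied A -> a)
  Step 23: a a a a a a a a a a a A  =>  a a a a a a a a a a a A A   (applied A -> A A)
  Step 24: a a a a a a a a a a a A A  =>  a a a a a a a a a a a a A   (applied A -> a)
  Step 25: a a a a a a a a a a a a A  =>  a a a a a a a a a a a a a   (applied A -> a)
Final yield: a a a a a a a a a a a a a
Total rewrite steps: 25

25


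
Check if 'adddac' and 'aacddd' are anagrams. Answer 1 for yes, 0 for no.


Sort characters of 'adddac': 'aacddd'
Sort characters of 'aacddd': 'aacddd'
Sorted forms match -> they ARE anagrams
Result: 1

1


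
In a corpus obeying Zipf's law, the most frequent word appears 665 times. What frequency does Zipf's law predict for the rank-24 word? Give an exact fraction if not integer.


Zipf's law: freq(rank) = f1 / rank
f1 = 665, rank = 24
freq = 665 / 24
GCD(665, 24) = 1
Simplified: 665/24

665/24


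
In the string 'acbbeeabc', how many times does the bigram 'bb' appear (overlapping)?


Scanning 'acbbeeabc' for bigram 'bb':
  Position 0: 'ac' -> no
  Position 1: 'cb' -> no
  Position 2: 'bb' -> MATCH
  Position 3: 'be' -> no
  Position 4: 'ee' -> no
  Position 5: 'ea' -> no
  Position 6: 'ab' -> no
  Position 7: 'bc' -> no
Total matches: 1

1


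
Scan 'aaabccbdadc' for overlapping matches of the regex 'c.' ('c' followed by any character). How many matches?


Pattern: c. means 'c' followed by any character.
Scanning 'aaabccbdadc' position-by-position:
  Pos 0: window 'aa' -> no
  Pos 1: window 'aa' -> no
  Pos 2: window 'ab' -> no
  Pos 3: window 'bc' -> no
  Pos 4: window 'cc' -> MATCH
  Pos 5: window 'cb' -> MATCH
  Pos 6: window 'bd' -> no
  Pos 7: window 'da' -> no
  Pos 8: window 'ad' -> no
  Pos 9: window 'dc' -> no
  Pos 10: window 'c' -> no
Total matches: 2

2


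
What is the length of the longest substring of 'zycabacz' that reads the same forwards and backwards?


Scanning 'zycabacz' for palindromic substrings.
Substring at positions 2-6: 'cabac'.
Check: reverse('cabac') = 'cabac' -> palindrome confirmed.
Neighbouring characters ('y' / 'z') break symmetry, so it cannot extend further.
No longer palindromic substring exists; longest length = 5

5


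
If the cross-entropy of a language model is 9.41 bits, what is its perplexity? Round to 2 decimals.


Perplexity formula: PP = 2^H
H = 9.41
PP = 2^9.41
Decompose: 2^9.41 = 2^9 * 2^0.41
2^9 = 512, 2^0.41 ~ 1.3286858
PP ~ 512 * 1.3286858 = 680.2871296
Rounded to 2 decimals: 680.29

680.29


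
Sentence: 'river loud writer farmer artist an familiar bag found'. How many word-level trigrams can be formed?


Word trigrams from [9] words:
  Trigram 1: (river loud writer)
  Trigram 2: (loud writer farmer)
  Trigram 3: (writer farmer artist)
  Trigram 4: (farmer artist an)
  Trigram 5: (artist an familiar)
  Trigram 6: (an familiar bag)
  Trigram 7: (familiar bag found)
Total word trigrams: 9 - 2 = 7

7


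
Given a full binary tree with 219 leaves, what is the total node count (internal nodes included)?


Leaf nodes (terminals): 219
Internal nodes = n - 1 = 219 - 1 = 218
Total = leaves + internal = 219 + 218 = 437

437


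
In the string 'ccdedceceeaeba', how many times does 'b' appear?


Scanning 'ccdedceceeaeba' for 'b':
  Position 12: 'b' -> MATCH (count: 1)
Total occurrences of 'b': 1

1


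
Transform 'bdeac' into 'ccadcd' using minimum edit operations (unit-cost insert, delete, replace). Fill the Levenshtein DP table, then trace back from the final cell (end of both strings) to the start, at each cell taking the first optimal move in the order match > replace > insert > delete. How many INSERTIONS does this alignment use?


Edit distance = 5. Backtracking from cell (5, 6) with preference match > replace > insert > delete,
then listing the resulting alignment 'bdeac' -> 'ccadcd' left to right:
  Step 1: replace b->c
  Step 2: replace d->c
  Step 3: replace e->a
  Step 4: replace a->d
  Step 5: keep 'c'
  Step 6: insert 'd' [insertion #1]
Total insertions: 1

1


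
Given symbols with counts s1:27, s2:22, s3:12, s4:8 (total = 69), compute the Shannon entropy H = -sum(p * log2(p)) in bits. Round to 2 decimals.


Computing entropy H = -sum(p_i * log2(p_i)):
  s1: p = 27/69 = 0.3913, -p*log2(p) = 0.5297
  s2: p = 22/69 = 0.3188, -p*log2(p) = 0.5258
  s3: p = 12/69 = 0.1739, -p*log2(p) = 0.4389
  s4: p = 8/69 = 0.1159, -p*log2(p) = 0.3604
H = sum of terms = 1.8548
Rounded to 2 decimals: 1.85

1.85


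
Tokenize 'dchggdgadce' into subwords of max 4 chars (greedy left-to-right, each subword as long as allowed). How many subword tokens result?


'dchggdgadce' has 11 characters.
Chunking with max size 4:
  Chunk 1: 'dchg' (positions 0-3)
  Chunk 2: 'gdga' (positions 4-7)
  Chunk 3: 'dce' (positions 8-10)
Total chunks: ceil(11 / 4) = 3

3


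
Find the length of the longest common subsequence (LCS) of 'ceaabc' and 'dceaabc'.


DP table for LCS of 'ceaabc' and 'dceaabc':
       d  c  e  a  a  b  c
    0  0  0  0  0  0  0  0
  c 0  0  1  1  1  1  1  1
  e 0  0  1  2  2  2  2  2
  a 0  0  1  2  3  3  3  3
  a 0  0  1  2  3  4  4  4
  b 0  0  1  2  3  4  5  5
  c 0  0  1  2  3  4  5  6
LCS: 'ceaabc'
LCS length = 6

6


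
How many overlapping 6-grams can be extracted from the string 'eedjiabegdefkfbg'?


String 'eedjiabegdefkfbg' has length L = 16.
Number of overlapping n-grams = L - n + 1
Substituting: 16 - 6 + 1 = 11

11


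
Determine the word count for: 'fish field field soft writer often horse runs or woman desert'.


Counting words by splitting on spaces:
  Word 1: 'fish'
  Word 2: 'field'
  Word 3: 'field'
  Word 4: 'soft'
  Word 5: 'writer'
  Word 6: 'often'
  Word 7: 'horse'
  Word 8: 'runs'
  Word 9: 'or'
  Word 10: 'woman'
  Word 11: 'desert'
Total words: 11

11


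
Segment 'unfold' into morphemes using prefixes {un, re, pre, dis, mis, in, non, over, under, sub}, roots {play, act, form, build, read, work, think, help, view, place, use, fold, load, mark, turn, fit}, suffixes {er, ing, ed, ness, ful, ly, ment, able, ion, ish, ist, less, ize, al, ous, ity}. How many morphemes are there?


Segmenting 'unfold' against the inventory:
  'un' -> prefix (morpheme 1)
  'fold' -> root (morpheme 2)
Total morphemes: 2

2


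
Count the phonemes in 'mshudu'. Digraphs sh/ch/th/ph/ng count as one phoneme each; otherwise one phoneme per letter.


Parsing 'mshudu' greedily, digraphs first:
  'm' -> consonant phoneme (phonemes so far: 1)
  'sh' -> digraph (1 consonant phoneme) (phonemes so far: 2)
  'u' -> vowel phoneme (phonemes so far: 3)
  'd' -> consonant phoneme (phonemes so far: 4)
  'u' -> vowel phoneme (phonemes so far: 5)
Total phonemes: 5

5


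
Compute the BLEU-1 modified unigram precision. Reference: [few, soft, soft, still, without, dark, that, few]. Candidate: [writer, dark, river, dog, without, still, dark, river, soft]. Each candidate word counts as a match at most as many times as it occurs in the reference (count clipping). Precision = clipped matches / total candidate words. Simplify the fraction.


Reference word counts: {'dark': 1, 'few': 2, 'soft': 2, 'still': 1, 'that': 1, 'without': 1}
Checking each candidate word (with clipping):
  'writer' -> not in reference -> no match (matches: 0)
  'dark' -> in reference (ref count 1, used 1/1) -> match (matches: 1)
  'river' -> not in reference -> no match (matches: 1)
  'dog' -> not in reference -> no match (matches: 1)
  'without' -> in reference (ref count 1, used 1/1) -> match (matches: 2)
  'still' -> in reference (ref count 1, used 1/1) -> match (matches: 3)
  'dark' -> ref count 1 already used up (1/1) -> clipped, no match (matches: 3)
  'river' -> not in reference -> no match (matches: 3)
  'soft' -> in reference (ref count 2, used 1/2) -> match (matches: 4)
Clipped matches: 4, Candidate length: 9
Precision = 4/9

4/9


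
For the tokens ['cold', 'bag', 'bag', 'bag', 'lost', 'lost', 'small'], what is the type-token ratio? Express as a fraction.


Tokens: 7
Unique types: ('bag', 'cold', 'lost', 'small') = 4
TTR = 4/7
Already in lowest terms.

4/7


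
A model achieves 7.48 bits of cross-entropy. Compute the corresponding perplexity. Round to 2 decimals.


Perplexity formula: PP = 2^H
H = 7.48
PP = 2^7.48
Decompose: 2^7.48 = 2^7 * 2^0.48
2^7 = 128, 2^0.48 ~ 1.3947437
PP ~ 128 * 1.3947437 = 178.5271936
Rounded to 2 decimals: 178.53

178.53


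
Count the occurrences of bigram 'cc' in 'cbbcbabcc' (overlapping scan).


Scanning 'cbbcbabcc' for bigram 'cc':
  Position 0: 'cb' -> no
  Position 1: 'bb' -> no
  Position 2: 'bc' -> no
  Position 3: 'cb' -> no
  Position 4: 'ba' -> no
  Position 5: 'ab' -> no
  Position 6: 'bc' -> no
  Position 7: 'cc' -> MATCH
Total matches: 1

1


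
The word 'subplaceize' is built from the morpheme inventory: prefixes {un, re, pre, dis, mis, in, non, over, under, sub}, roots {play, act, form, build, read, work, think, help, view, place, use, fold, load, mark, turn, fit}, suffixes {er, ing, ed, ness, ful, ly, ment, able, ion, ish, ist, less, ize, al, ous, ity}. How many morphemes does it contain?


Segmenting 'subplaceize' against the inventory:
  'sub' -> prefix (morpheme 1)
  'place' -> root (morpheme 2)
  'ize' -> suffix (morpheme 3)
Total morphemes: 3

3


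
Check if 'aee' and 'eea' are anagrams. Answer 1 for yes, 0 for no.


Sort characters of 'aee': 'aee'
Sort characters of 'eea': 'aee'
Sorted forms match -> they ARE anagrams
Result: 1

1


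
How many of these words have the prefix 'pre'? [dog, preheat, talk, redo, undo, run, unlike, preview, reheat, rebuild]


Checking each word for prefix 'pre':
  'dog' -> no (count: 0)
  'preheat' -> YES, starts with 'pre' (count: 1)
  'talk' -> no (count: 1)
  'redo' -> no (count: 1)
  'undo' -> no (count: 1)
  'run' -> no (count: 1)
  'unlike' -> no (count: 1)
  'preview' -> YES, starts with 'pre' (count: 2)
  'reheat' -> no (count: 2)
  'rebuild' -> no (count: 2)
Total with prefix 'pre': 2

2


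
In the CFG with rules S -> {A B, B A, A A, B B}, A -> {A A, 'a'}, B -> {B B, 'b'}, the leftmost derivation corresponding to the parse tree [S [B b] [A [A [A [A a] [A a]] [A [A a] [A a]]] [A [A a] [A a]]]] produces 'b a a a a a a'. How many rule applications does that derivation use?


Every bracketed nonterminal node [X ...] in the tree is produced by exactly one rule application.
Reading the tree off as a leftmost derivation:
  Step 1: S  =>  B A   (applied S -> B A)
  Step 2: B A  =>  b A   (applied B -> b)
  Step 3: b A  =>  b A A   (applied A -> A A)
  Step 4: b A A  =>  b A A A   (applied A -> A A)
  Step 5: b A A A  =>  b A A A A   (applied A -> A A)
  Step 6: b A A A A  =>  b a A A A   (applied A -> a)
  Step 7: b a A A A  =>  b a a A A   (applied A -> a)
  Step 8: b a a A A  =>  b a a A A A   (applied A -> A A)
  Step 9: b a a A A A  =>  b a a a A A   (applied A -> a)
  Step 10: b a a a A A  =>  b a a a a A   (applied A -> a)
  Step 11: b a a a a A  =>  b a a a a A A   (applied A -> A A)
  Step 12: b a a a a A A  =>  b a a a a a A   (applied A -> a)
  Step 13: b a a a a a A  =>  b a a a a a a   (applied A -> a)
Final yield: b a a a a a a
Total rewrite steps: 13

13


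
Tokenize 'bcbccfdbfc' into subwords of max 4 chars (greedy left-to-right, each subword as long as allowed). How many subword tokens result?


'bcbccfdbfc' has 10 characters.
Chunking with max size 4:
  Chunk 1: 'bcbc' (positions 0-3)
  Chunk 2: 'cfdb' (positions 4-7)
  Chunk 3: 'fc' (positions 8-9)
Total chunks: ceil(10 / 4) = 3

3


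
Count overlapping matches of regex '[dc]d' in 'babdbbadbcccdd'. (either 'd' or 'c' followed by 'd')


Pattern: [dc]d means either 'd' or 'c' followed by 'd'.
Scanning 'babdbbadbcccdd' position-by-position:
  Pos 0: window 'ba' -> no
  Pos 1: window 'ab' -> no
  Pos 2: window 'bd' -> no
  Pos 3: window 'db' -> no
  Pos 4: window 'bb' -> no
  Pos 5: window 'ba' -> no
  Pos 6: window 'ad' -> no
  Pos 7: window 'db' -> no
  Pos 8: window 'bc' -> no
  Pos 9: window 'cc' -> no
  Pos 10: window 'cc' -> no
  Pos 11: window 'cd' -> MATCH
  Pos 12: window 'dd' -> MATCH
  Pos 13: window 'd' -> no
Total matches: 2

2


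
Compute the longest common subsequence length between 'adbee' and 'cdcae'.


DP table for LCS of 'adbee' and 'cdcae':
       c  d  c  a  e
    0  0  0  0  0  0
  a 0  0  0  0  1  1
  d 0  0  1  1  1  1
  b 0  0  1  1  1  1
  e 0  0  1  1  1  2
  e 0  0  1  1  1  2
LCS: 'ae'
LCS length = 2

2


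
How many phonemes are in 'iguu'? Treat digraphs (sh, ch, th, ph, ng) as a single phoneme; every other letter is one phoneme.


Parsing 'iguu' greedily, digraphs first:
  'i' -> vowel phoneme (phonemes so far: 1)
  'g' -> consonant phoneme (phonemes so far: 2)
  'u' -> vowel phoneme (phonemes so far: 3)
  'u' -> vowel phoneme (phonemes so far: 4)
Total phonemes: 4

4


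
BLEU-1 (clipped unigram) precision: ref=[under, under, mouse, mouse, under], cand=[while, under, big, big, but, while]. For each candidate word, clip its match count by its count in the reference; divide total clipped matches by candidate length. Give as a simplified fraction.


Reference word counts: {'mouse': 2, 'under': 3}
Checking each candidate word (with clipping):
  'while' -> not in reference -> no match (matches: 0)
  'under' -> in reference (ref count 3, used 1/3) -> match (matches: 1)
  'big' -> not in reference -> no match (matches: 1)
  'big' -> not in reference -> no match (matches: 1)
  'but' -> not in reference -> no match (matches: 1)
  'while' -> not in reference -> no match (matches: 1)
Clipped matches: 1, Candidate length: 6
Precision = 1/6

1/6


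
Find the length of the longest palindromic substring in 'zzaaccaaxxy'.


Scanning 'zzaaccaaxxy' for palindromic substrings.
Substring at positions 2-7: 'aaccaa'.
Check: reverse('aaccaa') = 'aaccaa' -> palindrome confirmed.
Neighbouring characters ('z' / 'x') break symmetry, so it cannot extend further.
No longer palindromic substring exists; longest length = 6

6


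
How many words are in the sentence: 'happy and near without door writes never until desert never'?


Counting words by splitting on spaces:
  Word 1: 'happy'
  Word 2: 'and'
  Word 3: 'near'
  Word 4: 'without'
  Word 5: 'door'
  Word 6: 'writes'
  Word 7: 'never'
  Word 8: 'until'
  Word 9: 'desert'
  Word 10: 'never'
Total words: 10

10


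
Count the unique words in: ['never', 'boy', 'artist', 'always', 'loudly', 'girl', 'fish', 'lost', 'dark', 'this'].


Listing all tokens and tracking unique types:
  Token 1: 'never' -> NEW (unique so far: 1)
  Token 2: 'boy' -> NEW (unique so far: 2)
  Token 3: 'artist' -> NEW (unique so far: 3)
  Token 4: 'always' -> NEW (unique so far: 4)
  Token 5: 'loudly' -> NEW (unique so far: 5)
  Token 6: 'girl' -> NEW (unique so far: 6)
  Token 7: 'fish' -> NEW (unique so far: 7)
  Token 8: 'lost' -> NEW (unique so far: 8)
  Token 9: 'dark' -> NEW (unique so far: 9)
  Token 10: 'this' -> NEW (unique so far: 10)
Unique types: ('always', 'artist', 'boy', 'dark', 'fish', 'girl', 'lost', 'loudly', 'never', 'this')
Vocabulary size: 10

10


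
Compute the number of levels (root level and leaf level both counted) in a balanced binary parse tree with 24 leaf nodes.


In a balanced binary tree with n leaves the deepest leaf is ceil(log2(n)) edges below the root,
so counting node levels inclusive of root and leaves gives ceil(log2(n)) + 1 levels.
log2(24) = 4.5850
ceil(4.5850) = 5
levels = 5 + 1 = 6

6


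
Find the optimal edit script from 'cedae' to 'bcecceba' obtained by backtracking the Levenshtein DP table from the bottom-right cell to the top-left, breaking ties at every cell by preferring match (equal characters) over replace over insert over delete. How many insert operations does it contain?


Edit distance = 5. Backtracking from cell (5, 8) with preference match > replace > insert > delete,
then listing the resulting alignment 'cedae' -> 'bcecceba' left to right:
  Step 1: insert 'b' [insertion #1]
  Step 2: keep 'c'
  Step 3: keep 'e'
  Step 4: replace d->c
  Step 5: replace a->c
  Step 6: keep 'e'
  Step 7: insert 'b' [insertion #2]
  Step 8: insert 'a' [insertion #3]
Total insertions: 3

3


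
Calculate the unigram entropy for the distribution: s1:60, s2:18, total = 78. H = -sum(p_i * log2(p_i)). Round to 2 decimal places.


Computing entropy H = -sum(p_i * log2(p_i)):
  s1: p = 60/78 = 0.7692, -p*log2(p) = 0.2912
  s2: p = 18/78 = 0.2308, -p*log2(p) = 0.4882
H = sum of terms = 0.7794
Rounded to 2 decimals: 0.78

0.78


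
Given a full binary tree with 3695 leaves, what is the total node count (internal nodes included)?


Leaf nodes (terminals): 3695
Internal nodes = n - 1 = 3695 - 1 = 3694
Total = leaves + internal = 3695 + 3694 = 7389

7389


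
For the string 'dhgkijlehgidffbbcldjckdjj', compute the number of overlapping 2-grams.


String 'dhgkijlehgidffbbcldjckdjj' has length L = 25.
Number of overlapping n-grams = L - n + 1
Substituting: 25 - 2 + 1 = 24

24


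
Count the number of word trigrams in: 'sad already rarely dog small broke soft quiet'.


Word trigrams from [8] words:
  Trigram 1: (sad already rarely)
  Trigram 2: (already rarely dog)
  Trigram 3: (rarely dog small)
  Trigram 4: (dog small broke)
  Trigram 5: (small broke soft)
  Trigram 6: (broke soft quiet)
Total word trigrams: 8 - 2 = 6

6


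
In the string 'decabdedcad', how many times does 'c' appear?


Scanning 'decabdedcad' for 'c':
  Position 2: 'c' -> MATCH (count: 1)
  Position 8: 'c' -> MATCH (count: 2)
Total occurrences of 'c': 2

2


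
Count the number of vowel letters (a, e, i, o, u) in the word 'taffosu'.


Scanning each character of 'taffosu':
  Position 1: 't' -> consonant (running count: 0)
  Position 2: 'a' -> vowel (running count: 1)
  Position 3: 'f' -> consonant (running count: 1)
  Position 4: 'f' -> consonant (running count: 1)
  Position 5: 'o' -> vowel (running count: 2)
  Position 6: 's' -> consonant (running count: 2)
  Position 7: 'u' -> vowel (running count: 3)
Total vowels: 3

3


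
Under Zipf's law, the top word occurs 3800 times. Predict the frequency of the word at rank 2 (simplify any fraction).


Zipf's law: freq(rank) = f1 / rank
f1 = 3800, rank = 2
freq = 3800 / 2
= 1900

1900


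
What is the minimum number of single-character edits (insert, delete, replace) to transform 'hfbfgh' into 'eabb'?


Building DP table for s1='hfbfgh' (len 6) and s2='eabb' (len 4):
       e  a  b  b
    0  1  2  3  4
  h 1  1  2  3  4
  f 2  2  2  3  4
  b 3  3  3  2  3
  f 4  4  4  3  3
  g 5  5  5  4  4
  h 6  6  6  5  5
Edit distance = dp[6][4] = 5

5


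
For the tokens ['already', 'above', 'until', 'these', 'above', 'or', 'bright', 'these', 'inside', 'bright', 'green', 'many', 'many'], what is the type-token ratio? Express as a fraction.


Tokens: 13
Unique types: ('above', 'already', 'bright', 'green', 'inside', 'many', 'or', 'these', 'until') = 9
TTR = 9/13
Already in lowest terms.

9/13


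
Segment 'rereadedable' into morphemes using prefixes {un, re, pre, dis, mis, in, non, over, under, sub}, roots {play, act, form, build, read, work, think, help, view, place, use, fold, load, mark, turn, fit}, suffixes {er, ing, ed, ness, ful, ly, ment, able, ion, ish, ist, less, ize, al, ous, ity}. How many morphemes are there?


Segmenting 'rereadedable' against the inventory:
  're' -> prefix (morpheme 1)
  'read' -> root (morpheme 2)
  'ed' -> suffix (morpheme 3)
  'able' -> suffix (morpheme 4)
Total morphemes: 4

4


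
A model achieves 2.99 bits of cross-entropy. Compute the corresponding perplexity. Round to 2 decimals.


Perplexity formula: PP = 2^H
H = 2.99
PP = 2^2.99
Decompose: 2^2.99 = 2^2 * 2^0.99
2^2 = 4, 2^0.99 ~ 1.9861850
PP ~ 4 * 1.9861850 = 7.9447400
Rounded to 2 decimals: 7.94

7.94


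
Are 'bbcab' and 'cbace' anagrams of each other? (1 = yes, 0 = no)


Sort characters of 'bbcab': 'abbbc'
Sort characters of 'cbace': 'abcce'
Sorted forms differ -> they are NOT anagrams
Result: 0

0


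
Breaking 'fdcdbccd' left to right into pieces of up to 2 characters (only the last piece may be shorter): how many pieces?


'fdcdbccd' has 8 characters.
Chunking with max size 2:
  Chunk 1: 'fd' (positions 0-1)
  Chunk 2: 'cd' (positions 2-3)
  Chunk 3: 'bc' (positions 4-5)
  Chunk 4: 'cd' (positions 6-7)
Total chunks: ceil(8 / 2) = 4

4


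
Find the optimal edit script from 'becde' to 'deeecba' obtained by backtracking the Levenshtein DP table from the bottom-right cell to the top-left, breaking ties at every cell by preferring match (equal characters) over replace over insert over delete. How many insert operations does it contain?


Edit distance = 5. Backtracking from cell (5, 7) with preference match > replace > insert > delete,
then listing the resulting alignment 'becde' -> 'deeecba' left to right:
  Step 1: insert 'd' [insertion #1]
  Step 2: insert 'e' [insertion #2]
  Step 3: replace b->e
  Step 4: keep 'e'
  Step 5: keep 'c'
  Step 6: replace d->b
  Step 7: replace e->a
Total insertions: 2

2


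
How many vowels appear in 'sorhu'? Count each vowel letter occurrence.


Scanning each character of 'sorhu':
  Position 1: 's' -> consonant (running count: 0)
  Position 2: 'o' -> vowel (running count: 1)
  Position 3: 'r' -> consonant (running count: 1)
  Position 4: 'h' -> consonant (running count: 1)
  Position 5: 'u' -> vowel (running count: 2)
Total vowels: 2

2
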